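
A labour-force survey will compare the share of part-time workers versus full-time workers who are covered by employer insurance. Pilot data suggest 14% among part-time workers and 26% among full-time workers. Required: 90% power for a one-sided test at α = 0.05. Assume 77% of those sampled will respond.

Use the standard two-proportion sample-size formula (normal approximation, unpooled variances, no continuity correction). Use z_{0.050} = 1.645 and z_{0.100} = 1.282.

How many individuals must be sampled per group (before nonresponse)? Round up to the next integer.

n = (z_α + z_β)² · [p₁(1−p₁) + p₂(1−p₂)] / (p₁ − p₂)²
  = (1.645 + 1.282)² · (0.14·0.86 + 0.26·0.74) / (-0.12)²
  = (2.927)² · (0.1204 + 0.1924) / 0.0144
  = 8.5673 · 0.3128 / 0.0144
  = 186.10
Adjust for 77% response: 186.10 / 0.77 = 241.69.
Round up → n = 242 per group.

n = 242 per group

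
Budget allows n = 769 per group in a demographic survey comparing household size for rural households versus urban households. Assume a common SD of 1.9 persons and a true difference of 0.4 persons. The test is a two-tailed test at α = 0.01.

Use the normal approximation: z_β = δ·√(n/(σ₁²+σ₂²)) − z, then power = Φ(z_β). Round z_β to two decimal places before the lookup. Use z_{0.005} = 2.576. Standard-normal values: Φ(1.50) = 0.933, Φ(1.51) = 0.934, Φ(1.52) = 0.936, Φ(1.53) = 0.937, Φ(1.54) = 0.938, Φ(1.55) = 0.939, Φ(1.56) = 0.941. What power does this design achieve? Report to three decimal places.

Power ≈ 0.939

z_β = δ·√(n/(σ₁²+σ₂²)) − z_{α/2}
    = 0.4 · √(769/7.22) − 2.576
    = 0.4 · 10.32035 − 2.576
    = 4.1281 − 2.576 = 1.5521 → 1.55
Power = Φ(1.55) = 0.939.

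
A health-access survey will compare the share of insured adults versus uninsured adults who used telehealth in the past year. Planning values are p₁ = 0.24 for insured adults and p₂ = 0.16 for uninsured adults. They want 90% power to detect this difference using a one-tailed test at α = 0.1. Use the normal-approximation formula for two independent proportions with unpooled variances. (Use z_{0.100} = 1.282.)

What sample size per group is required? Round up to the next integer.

n = (z_α + z_β)² · [p₁(1−p₁) + p₂(1−p₂)] / (p₁ − p₂)²
  = (1.282 + 1.282)² · (0.24·0.76 + 0.16·0.84) / (0.08)²
  = (2.564)² · (0.1824 + 0.1344) / 0.0064
  = 6.5741 · 0.3168 / 0.0064
  = 325.42
Round up → n = 326 per group.

n = 326 per group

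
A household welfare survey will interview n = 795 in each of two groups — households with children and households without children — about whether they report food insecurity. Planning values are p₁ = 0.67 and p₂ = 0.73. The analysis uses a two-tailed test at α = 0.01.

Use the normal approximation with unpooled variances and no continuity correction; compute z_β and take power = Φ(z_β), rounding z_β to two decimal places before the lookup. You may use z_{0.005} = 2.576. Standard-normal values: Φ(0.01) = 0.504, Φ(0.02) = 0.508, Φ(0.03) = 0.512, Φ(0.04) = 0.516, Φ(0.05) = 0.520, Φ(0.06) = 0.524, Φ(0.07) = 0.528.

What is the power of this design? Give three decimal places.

Power ≈ 0.516

z_β = |p₁−p₂|·√(n/[p₁q₁+p₂q₂]) − z_{α/2}
    = 0.06 · √(795/0.4182) − 2.576
    = 0.06 · 43.6005 − 2.576
    = 2.6160 − 2.576 = 0.0400 → 0.04
Power = Φ(0.04) = 0.516.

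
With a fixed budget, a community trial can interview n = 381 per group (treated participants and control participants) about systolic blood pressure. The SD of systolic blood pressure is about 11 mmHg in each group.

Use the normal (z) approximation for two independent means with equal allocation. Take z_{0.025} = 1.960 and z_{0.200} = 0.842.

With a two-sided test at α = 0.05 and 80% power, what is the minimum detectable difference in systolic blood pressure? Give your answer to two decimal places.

δ = (z_{α/2} + z_β) · √((σ₁²+σ₂²)/n)
  = (1.960 + 0.842) · √(242/381)
  = 2.802 · √0.63517
  = 2.802 · 0.7970
  = 2.2331

Minimum detectable difference ≈ 2.23 mmHg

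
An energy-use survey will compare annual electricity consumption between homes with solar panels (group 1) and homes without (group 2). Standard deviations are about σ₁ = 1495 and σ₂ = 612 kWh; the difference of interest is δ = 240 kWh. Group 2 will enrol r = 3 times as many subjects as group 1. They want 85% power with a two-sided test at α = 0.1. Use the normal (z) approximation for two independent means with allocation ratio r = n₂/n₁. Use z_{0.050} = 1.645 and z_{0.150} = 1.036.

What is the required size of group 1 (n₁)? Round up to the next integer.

n₁ = 295

n₁ = (z_{α/2} + z_β)² · (σ₁² + σ₂²/r) / δ²
   = (1.645 + 1.036)² · (1495² + 612²/3) / 240²
   = 7.1878 · (2235025 + 124848) / 57600
   = 7.1878 · 2359873 / 57600
   = 294.48
Round up → n₁ = 295; n₂ = r·n₁ = 3 × 295 = 885.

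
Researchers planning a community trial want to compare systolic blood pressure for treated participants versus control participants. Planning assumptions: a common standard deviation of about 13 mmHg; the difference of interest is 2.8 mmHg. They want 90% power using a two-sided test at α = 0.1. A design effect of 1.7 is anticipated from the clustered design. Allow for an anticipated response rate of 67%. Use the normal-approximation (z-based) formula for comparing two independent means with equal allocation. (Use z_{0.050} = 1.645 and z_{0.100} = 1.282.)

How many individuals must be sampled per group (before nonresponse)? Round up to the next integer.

n = 938 per group

n = (z_{α/2} + z_β)² · (σ₁² + σ₂²) / δ²
  = (1.645 + 1.282)² · (2·13² = 338) / 2.8²
  = 8.5673 · 338 / 7.84
  = 369.36
Design effect: 1.7 × 369.36 = 627.91.
Adjust for 67% response: 627.91 / 0.67 = 937.17.
Round up → n = 938 per group.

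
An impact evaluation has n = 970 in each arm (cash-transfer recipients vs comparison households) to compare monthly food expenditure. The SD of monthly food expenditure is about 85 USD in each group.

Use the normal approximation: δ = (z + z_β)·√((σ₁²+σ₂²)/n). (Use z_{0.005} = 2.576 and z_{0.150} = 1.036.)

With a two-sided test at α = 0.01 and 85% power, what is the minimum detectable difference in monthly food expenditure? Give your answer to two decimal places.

δ = (z_{α/2} + z_β) · √((σ₁²+σ₂²)/n)
  = (2.576 + 1.036) · √(14450/970)
  = 3.612 · √14.8969
  = 3.612 · 3.8597
  = 13.9411

Minimum detectable difference ≈ 13.94 USD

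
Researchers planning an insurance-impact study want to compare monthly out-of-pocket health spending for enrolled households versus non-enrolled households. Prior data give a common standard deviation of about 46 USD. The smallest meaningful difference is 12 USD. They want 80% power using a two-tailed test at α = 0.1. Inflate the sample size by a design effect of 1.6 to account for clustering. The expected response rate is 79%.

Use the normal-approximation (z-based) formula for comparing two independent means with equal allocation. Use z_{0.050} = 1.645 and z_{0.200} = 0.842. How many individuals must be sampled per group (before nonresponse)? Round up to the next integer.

n = (z_{α/2} + z_β)² · (σ₁² + σ₂²) / δ²
  = (1.645 + 0.842)² · (2·46² = 4232) / 12²
  = 6.1852 · 4232 / 144
  = 181.78
Design effect: 1.6 × 181.78 = 290.84.
Adjust for 79% response: 290.84 / 0.79 = 368.15.
Round up → n = 369 per group.

n = 369 per group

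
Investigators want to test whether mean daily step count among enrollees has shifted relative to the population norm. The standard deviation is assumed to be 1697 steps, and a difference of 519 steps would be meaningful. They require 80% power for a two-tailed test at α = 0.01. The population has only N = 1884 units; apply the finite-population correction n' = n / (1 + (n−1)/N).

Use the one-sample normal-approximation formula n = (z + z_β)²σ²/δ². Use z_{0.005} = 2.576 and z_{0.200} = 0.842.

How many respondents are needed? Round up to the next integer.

n = (z_{α/2} + z_β)² · σ² / δ²
  = (2.576 + 0.842)² · 1697² / 519²
  = 11.6827 · 2879809 / 269361
  = 124.90
Finite-population correction (N = 1884): 124.90 / (1 + (124.90 − 1)/1884) = 117.20.
Round up → n = 118.

n = 118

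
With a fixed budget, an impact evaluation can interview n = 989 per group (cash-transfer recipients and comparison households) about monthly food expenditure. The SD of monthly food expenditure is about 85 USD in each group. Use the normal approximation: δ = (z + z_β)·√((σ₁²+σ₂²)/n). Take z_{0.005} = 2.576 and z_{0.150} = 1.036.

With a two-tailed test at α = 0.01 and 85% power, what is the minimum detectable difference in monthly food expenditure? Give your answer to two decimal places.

Minimum detectable difference ≈ 13.81 USD

δ = (z_{α/2} + z_β) · √((σ₁²+σ₂²)/n)
  = (2.576 + 1.036) · √(14450/989)
  = 3.612 · √14.6107
  = 3.612 · 3.8224
  = 13.8065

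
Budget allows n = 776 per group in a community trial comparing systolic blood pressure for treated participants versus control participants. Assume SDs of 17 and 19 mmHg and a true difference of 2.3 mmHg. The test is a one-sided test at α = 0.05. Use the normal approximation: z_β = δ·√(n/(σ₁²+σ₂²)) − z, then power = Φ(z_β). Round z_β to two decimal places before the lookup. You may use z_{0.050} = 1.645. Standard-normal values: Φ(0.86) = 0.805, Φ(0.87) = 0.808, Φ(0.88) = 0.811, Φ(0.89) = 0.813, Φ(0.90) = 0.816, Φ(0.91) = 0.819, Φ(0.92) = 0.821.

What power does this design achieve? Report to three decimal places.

Power ≈ 0.808

z_β = δ·√(n/(σ₁²+σ₂²)) − z_α
    = 2.3 · √(776/650) − 1.645
    = 2.3 · 1.09263 − 1.645
    = 2.5131 − 1.645 = 0.8681 → 0.87
Power = Φ(0.87) = 0.808.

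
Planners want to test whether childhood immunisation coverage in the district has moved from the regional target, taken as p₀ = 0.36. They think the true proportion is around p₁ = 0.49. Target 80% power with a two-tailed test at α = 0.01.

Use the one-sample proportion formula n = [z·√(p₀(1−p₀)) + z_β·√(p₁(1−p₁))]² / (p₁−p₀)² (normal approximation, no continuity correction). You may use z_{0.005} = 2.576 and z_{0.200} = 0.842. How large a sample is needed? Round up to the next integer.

n = [z_{α/2}·√(p₀q₀) + z_β·√(p₁q₁)]² / (p₁ − p₀)²
  = [2.576·√(0.36·0.64) + 0.842·√(0.49·0.51)]² / (0.13)²
  = [2.576·0.4800 + 0.842·0.4999]² / 0.0169
  = [1.6574]² / 0.0169
  = 162.54
Round up → n = 163.

n = 163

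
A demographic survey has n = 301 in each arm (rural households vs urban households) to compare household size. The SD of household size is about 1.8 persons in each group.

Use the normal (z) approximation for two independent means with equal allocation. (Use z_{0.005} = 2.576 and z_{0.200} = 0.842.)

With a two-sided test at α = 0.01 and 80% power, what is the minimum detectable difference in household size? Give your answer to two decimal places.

Minimum detectable difference ≈ 0.50 persons

δ = (z_{α/2} + z_β) · √((σ₁²+σ₂²)/n)
  = (2.576 + 0.842) · √(6.48/301)
  = 3.418 · √0.02153
  = 3.418 · 0.1467
  = 0.5015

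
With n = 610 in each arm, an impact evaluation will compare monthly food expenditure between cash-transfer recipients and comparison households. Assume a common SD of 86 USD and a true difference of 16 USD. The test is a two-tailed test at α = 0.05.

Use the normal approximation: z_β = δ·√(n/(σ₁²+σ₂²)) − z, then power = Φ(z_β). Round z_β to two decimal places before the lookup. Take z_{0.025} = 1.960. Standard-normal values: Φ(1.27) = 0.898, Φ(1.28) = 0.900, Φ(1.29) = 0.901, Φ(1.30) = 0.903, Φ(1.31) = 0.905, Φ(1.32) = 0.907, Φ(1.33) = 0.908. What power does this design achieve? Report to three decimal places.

z_β = δ·√(n/(σ₁²+σ₂²)) − z_{α/2}
    = 16 · √(610/14792) − 1.960
    = 16 · 0.20307 − 1.960
    = 3.2492 − 1.960 = 1.2892 → 1.29
Power = Φ(1.29) = 0.901.

Power ≈ 0.901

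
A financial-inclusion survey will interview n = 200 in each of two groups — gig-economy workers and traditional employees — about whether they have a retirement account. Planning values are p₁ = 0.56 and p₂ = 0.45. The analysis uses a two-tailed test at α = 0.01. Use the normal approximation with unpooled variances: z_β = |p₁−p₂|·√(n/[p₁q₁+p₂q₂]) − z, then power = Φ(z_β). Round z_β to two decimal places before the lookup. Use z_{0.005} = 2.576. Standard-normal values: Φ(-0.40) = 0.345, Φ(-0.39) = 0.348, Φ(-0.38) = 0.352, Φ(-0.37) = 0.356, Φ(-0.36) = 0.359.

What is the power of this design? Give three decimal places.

z_β = |p₁−p₂|·√(n/[p₁q₁+p₂q₂]) − z_{α/2}
    = 0.11 · √(200/0.4939) − 2.576
    = 0.11 · 20.1231 − 2.576
    = 2.2135 − 2.576 = -0.3625 → -0.36
Power = Φ(-0.36) = 0.359.

Power ≈ 0.359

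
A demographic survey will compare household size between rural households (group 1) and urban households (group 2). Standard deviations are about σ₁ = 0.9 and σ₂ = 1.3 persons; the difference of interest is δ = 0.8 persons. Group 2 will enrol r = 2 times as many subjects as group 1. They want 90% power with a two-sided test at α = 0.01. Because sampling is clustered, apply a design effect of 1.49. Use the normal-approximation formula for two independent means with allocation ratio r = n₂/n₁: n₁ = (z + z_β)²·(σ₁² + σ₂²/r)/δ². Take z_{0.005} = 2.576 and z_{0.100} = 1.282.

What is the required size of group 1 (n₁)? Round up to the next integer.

n₁ = 58

n₁ = (z_{α/2} + z_β)² · (σ₁² + σ₂²/r) / δ²
   = (2.576 + 1.282)² · (0.9² + 1.3²/2) / 0.8²
   = 14.8842 · (0.81 + 0.845) / 0.64
   = 14.8842 · 1.655 / 0.64
   = 38.49
Design effect: 1.49 × 38.49 = 57.35.
Round up → n₁ = 58; n₂ = r·n₁ = 2 × 58 = 116.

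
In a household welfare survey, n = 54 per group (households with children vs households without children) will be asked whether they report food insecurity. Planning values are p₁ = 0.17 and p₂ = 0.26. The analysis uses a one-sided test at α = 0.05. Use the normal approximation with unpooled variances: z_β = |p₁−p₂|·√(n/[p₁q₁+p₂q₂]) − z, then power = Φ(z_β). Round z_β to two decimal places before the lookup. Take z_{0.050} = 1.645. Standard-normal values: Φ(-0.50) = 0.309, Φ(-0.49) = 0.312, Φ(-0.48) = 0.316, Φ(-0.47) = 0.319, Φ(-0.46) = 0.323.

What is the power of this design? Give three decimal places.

z_β = |p₁−p₂|·√(n/[p₁q₁+p₂q₂]) − z_α
    = 0.09 · √(54/0.3335) − 1.645
    = 0.09 · 12.7247 − 1.645
    = 1.1452 − 1.645 = -0.4998 → -0.50
Power = Φ(-0.50) = 0.309.

Power ≈ 0.309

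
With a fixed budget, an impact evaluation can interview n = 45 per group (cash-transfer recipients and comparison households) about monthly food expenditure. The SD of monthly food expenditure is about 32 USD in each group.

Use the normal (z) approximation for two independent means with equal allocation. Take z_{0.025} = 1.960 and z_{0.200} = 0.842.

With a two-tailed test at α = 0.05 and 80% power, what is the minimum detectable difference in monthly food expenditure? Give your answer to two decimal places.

Minimum detectable difference ≈ 18.90 USD

δ = (z_{α/2} + z_β) · √((σ₁²+σ₂²)/n)
  = (1.960 + 0.842) · √(2048/45)
  = 2.802 · √45.5111
  = 2.802 · 6.7462
  = 18.9028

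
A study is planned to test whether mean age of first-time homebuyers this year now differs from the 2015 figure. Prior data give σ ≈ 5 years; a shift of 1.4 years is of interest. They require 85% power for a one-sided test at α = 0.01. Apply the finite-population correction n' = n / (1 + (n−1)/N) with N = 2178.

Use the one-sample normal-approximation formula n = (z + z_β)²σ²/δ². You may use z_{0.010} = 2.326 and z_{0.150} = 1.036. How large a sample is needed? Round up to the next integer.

n = 136

n = (z_α + z_β)² · σ² / δ²
  = (2.326 + 1.036)² · 5² / 1.4²
  = 11.3030 · 25 / 1.96
  = 144.17
Finite-population correction (N = 2178): 144.17 / (1 + (144.17 − 1)/2178) = 135.28.
Round up → n = 136.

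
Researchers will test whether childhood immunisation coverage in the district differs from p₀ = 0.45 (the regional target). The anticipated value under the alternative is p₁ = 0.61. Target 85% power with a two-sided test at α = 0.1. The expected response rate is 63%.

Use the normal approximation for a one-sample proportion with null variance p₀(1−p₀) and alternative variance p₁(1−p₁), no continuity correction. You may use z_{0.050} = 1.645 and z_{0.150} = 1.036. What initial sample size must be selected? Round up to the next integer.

n = [z_{α/2}·√(p₀q₀) + z_β·√(p₁q₁)]² / (p₁ − p₀)²
  = [1.645·√(0.45·0.55) + 1.036·√(0.61·0.39)]² / (0.16)²
  = [1.645·0.4975 + 1.036·0.4877]² / 0.0256
  = [1.3237]² / 0.0256
  = 68.44
Adjust for 63% response: 68.44 / 0.63 = 108.64.
Round up → n = 109.

n = 109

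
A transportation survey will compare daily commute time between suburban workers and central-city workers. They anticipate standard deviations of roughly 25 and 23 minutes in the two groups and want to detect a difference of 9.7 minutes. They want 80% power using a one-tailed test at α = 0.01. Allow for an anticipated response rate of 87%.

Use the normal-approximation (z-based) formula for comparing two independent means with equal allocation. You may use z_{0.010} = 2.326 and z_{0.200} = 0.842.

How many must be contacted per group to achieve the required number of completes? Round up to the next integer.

n = 142 per group

n = (z_α + z_β)² · (σ₁² + σ₂²) / δ²
  = (2.326 + 0.842)² · (25² + 23² = 1154) / 9.7²
  = 10.0362 · 1154 / 94.09
  = 123.09
Adjust for 87% response: 123.09 / 0.87 = 141.49.
Round up → n = 142 per group.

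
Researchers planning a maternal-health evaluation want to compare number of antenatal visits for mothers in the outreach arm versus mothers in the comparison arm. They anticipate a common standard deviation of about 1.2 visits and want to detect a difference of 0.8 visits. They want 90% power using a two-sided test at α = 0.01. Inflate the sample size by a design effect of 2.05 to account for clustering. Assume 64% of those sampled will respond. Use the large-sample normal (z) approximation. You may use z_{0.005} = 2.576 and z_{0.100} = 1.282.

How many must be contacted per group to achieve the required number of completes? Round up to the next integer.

n = 215 per group

n = (z_{α/2} + z_β)² · (σ₁² + σ₂²) / δ²
  = (2.576 + 1.282)² · (2·1.2² = 2.88) / 0.8²
  = 14.8842 · 2.88 / 0.64
  = 66.98
Design effect: 2.05 × 66.98 = 137.31.
Adjust for 64% response: 137.31 / 0.64 = 214.54.
Round up → n = 215 per group.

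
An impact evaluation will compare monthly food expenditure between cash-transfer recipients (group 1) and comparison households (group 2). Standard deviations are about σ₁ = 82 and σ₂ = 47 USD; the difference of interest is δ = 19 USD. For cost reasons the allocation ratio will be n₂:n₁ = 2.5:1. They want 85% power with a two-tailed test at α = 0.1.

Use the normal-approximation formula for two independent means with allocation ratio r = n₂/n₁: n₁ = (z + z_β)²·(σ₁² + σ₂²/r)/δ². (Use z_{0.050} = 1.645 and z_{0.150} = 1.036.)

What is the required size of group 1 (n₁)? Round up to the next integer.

n₁ = 152

n₁ = (z_{α/2} + z_β)² · (σ₁² + σ₂²/r) / δ²
   = (1.645 + 1.036)² · (82² + 47²/2.5) / 19²
   = 7.1878 · (6724 + 883.6) / 361
   = 7.1878 · 7607.6 / 361
   = 151.47
Round up → n₁ = 152; n₂ = r·n₁ = 2.5 × 152 = 380.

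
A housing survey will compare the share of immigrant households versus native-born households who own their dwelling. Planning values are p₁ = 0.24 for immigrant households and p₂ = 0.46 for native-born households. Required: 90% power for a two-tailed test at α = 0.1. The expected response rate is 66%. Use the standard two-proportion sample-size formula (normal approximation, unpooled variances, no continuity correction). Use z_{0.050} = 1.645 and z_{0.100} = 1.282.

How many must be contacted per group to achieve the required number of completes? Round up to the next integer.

n = 116 per group

n = (z_{α/2} + z_β)² · [p₁(1−p₁) + p₂(1−p₂)] / (p₁ − p₂)²
  = (1.645 + 1.282)² · (0.24·0.76 + 0.46·0.54) / (-0.22)²
  = (2.927)² · (0.1824 + 0.2484) / 0.0484
  = 8.5673 · 0.4308 / 0.0484
  = 76.26
Adjust for 66% response: 76.26 / 0.66 = 115.54.
Round up → n = 116 per group.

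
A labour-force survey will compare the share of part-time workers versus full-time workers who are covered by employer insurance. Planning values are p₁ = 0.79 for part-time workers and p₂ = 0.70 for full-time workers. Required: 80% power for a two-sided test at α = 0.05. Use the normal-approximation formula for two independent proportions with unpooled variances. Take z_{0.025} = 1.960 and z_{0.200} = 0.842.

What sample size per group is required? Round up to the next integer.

n = 365 per group

n = (z_{α/2} + z_β)² · [p₁(1−p₁) + p₂(1−p₂)] / (p₁ − p₂)²
  = (1.960 + 0.842)² · (0.79·0.21 + 0.70·0.30) / (0.09)²
  = (2.802)² · (0.1659 + 0.2100) / 0.0081
  = 7.8512 · 0.3759 / 0.0081
  = 364.35
Round up → n = 365 per group.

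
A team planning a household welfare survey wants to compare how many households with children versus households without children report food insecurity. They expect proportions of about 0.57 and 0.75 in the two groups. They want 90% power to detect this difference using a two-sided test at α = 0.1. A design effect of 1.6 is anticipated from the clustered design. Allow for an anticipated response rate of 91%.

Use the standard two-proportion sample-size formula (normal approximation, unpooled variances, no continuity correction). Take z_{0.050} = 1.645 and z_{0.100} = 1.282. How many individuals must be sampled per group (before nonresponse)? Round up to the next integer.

n = (z_{α/2} + z_β)² · [p₁(1−p₁) + p₂(1−p₂)] / (p₁ − p₂)²
  = (1.645 + 1.282)² · (0.57·0.43 + 0.75·0.25) / (-0.18)²
  = (2.927)² · (0.2451 + 0.1875) / 0.0324
  = 8.5673 · 0.4326 / 0.0324
  = 114.39
Design effect: 1.6 × 114.39 = 183.02.
Adjust for 91% response: 183.02 / 0.91 = 201.12.
Round up → n = 202 per group.

n = 202 per group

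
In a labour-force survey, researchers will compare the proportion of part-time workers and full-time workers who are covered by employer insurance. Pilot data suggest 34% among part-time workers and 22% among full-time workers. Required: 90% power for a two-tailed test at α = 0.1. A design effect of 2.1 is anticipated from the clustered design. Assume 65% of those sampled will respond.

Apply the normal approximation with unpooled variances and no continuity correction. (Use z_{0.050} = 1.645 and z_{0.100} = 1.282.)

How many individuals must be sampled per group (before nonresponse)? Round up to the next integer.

n = (z_{α/2} + z_β)² · [p₁(1−p₁) + p₂(1−p₂)] / (p₁ − p₂)²
  = (1.645 + 1.282)² · (0.34·0.66 + 0.22·0.78) / (0.12)²
  = (2.927)² · (0.2244 + 0.1716) / 0.0144
  = 8.5673 · 0.3960 / 0.0144
  = 235.60
Design effect: 2.1 × 235.60 = 494.76.
Adjust for 65% response: 494.76 / 0.65 = 761.17.
Round up → n = 762 per group.

n = 762 per group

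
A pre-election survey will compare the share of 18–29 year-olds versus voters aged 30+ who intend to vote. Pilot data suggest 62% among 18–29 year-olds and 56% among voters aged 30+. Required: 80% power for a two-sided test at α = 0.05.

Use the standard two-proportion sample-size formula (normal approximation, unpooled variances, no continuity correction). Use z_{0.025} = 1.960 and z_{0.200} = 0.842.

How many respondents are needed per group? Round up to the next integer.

n = 1052 per group

n = (z_{α/2} + z_β)² · [p₁(1−p₁) + p₂(1−p₂)] / (p₁ − p₂)²
  = (1.960 + 0.842)² · (0.62·0.38 + 0.56·0.44) / (0.06)²
  = (2.802)² · (0.2356 + 0.2464) / 0.0036
  = 7.8512 · 0.4820 / 0.0036
  = 1051.19
Round up → n = 1052 per group.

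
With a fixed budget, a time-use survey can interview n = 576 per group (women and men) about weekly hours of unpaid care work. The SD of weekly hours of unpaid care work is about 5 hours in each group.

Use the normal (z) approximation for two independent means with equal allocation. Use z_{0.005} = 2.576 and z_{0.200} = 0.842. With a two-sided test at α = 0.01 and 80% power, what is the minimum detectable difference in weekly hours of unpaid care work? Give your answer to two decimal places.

δ = (z_{α/2} + z_β) · √((σ₁²+σ₂²)/n)
  = (2.576 + 0.842) · √(50/576)
  = 3.418 · √0.08681
  = 3.418 · 0.2946
  = 1.0070

Minimum detectable difference ≈ 1.01 hours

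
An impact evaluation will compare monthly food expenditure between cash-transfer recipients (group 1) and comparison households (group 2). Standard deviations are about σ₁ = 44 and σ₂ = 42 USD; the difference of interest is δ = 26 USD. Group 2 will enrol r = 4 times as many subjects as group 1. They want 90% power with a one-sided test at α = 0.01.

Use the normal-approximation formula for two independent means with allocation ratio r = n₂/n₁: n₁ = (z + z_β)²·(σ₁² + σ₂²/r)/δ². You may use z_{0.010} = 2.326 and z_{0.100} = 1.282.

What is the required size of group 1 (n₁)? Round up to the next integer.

n₁ = (z_α + z_β)² · (σ₁² + σ₂²/r) / δ²
   = (2.326 + 1.282)² · (44² + 42²/4) / 26²
   = 13.0177 · (1936 + 441) / 676
   = 13.0177 · 2377 / 676
   = 45.77
Round up → n₁ = 46; n₂ = r·n₁ = 4 × 46 = 184.

n₁ = 46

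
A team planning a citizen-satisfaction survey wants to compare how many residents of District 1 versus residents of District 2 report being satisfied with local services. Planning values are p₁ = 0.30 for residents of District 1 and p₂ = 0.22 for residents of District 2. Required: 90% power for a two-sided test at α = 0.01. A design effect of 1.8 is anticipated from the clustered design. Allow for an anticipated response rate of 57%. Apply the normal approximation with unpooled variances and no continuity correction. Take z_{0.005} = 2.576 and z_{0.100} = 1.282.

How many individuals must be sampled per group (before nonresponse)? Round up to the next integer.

n = (z_{α/2} + z_β)² · [p₁(1−p₁) + p₂(1−p₂)] / (p₁ − p₂)²
  = (2.576 + 1.282)² · (0.30·0.70 + 0.22·0.78) / (0.08)²
  = (3.858)² · (0.2100 + 0.1716) / 0.0064
  = 14.8842 · 0.3816 / 0.0064
  = 887.47
Design effect: 1.8 × 887.47 = 1597.44.
Adjust for 57% response: 1597.44 / 0.57 = 2802.53.
Round up → n = 2803 per group.

n = 2803 per group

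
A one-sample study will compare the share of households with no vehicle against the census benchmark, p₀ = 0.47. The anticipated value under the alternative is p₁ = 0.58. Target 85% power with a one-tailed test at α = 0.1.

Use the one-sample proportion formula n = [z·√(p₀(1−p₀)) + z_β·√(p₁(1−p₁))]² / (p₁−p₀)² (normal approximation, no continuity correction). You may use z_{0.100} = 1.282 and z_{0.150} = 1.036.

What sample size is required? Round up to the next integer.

n = [z_α·√(p₀q₀) + z_β·√(p₁q₁)]² / (p₁ − p₀)²
  = [1.282·√(0.47·0.53) + 1.036·√(0.58·0.42)]² / (0.11)²
  = [1.282·0.4991 + 1.036·0.4936]² / 0.0121
  = [1.1512]² / 0.0121
  = 109.52
Round up → n = 110.

n = 110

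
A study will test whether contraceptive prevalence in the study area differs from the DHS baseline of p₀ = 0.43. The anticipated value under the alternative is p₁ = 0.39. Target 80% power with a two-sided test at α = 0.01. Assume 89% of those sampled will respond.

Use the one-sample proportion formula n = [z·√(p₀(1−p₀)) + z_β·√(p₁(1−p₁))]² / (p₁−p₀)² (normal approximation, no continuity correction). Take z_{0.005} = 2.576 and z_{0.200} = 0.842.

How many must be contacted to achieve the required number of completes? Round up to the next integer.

n = [z_{α/2}·√(p₀q₀) + z_β·√(p₁q₁)]² / (p₁ − p₀)²
  = [2.576·√(0.43·0.57) + 0.842·√(0.39·0.61)]² / (-0.04)²
  = [2.576·0.4951 + 0.842·0.4877]² / 0.0016
  = [1.6860]² / 0.0016
  = 1776.62
Adjust for 89% response: 1776.62 / 0.89 = 1996.21.
Round up → n = 1997.

n = 1997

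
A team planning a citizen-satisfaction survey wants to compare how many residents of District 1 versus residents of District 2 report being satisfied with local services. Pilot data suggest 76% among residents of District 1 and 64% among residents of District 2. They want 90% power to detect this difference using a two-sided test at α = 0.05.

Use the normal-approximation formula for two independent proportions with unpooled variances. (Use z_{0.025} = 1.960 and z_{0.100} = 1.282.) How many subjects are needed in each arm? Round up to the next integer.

n = (z_{α/2} + z_β)² · [p₁(1−p₁) + p₂(1−p₂)] / (p₁ − p₂)²
  = (1.960 + 1.282)² · (0.76·0.24 + 0.64·0.36) / (0.12)²
  = (3.242)² · (0.1824 + 0.2304) / 0.0144
  = 10.5106 · 0.4128 / 0.0144
  = 301.30
Round up → n = 302 per group.

n = 302 per group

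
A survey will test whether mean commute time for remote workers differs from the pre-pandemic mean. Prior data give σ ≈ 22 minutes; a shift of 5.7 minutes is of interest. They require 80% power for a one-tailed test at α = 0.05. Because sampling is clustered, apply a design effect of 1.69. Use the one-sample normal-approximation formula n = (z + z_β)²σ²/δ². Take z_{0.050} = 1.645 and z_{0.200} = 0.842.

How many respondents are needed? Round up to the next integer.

n = (z_α + z_β)² · σ² / δ²
  = (1.645 + 0.842)² · 22² / 5.7²
  = 6.1852 · 484 / 32.49
  = 92.14
Design effect: 1.69 × 92.14 = 155.72.
Round up → n = 156.

n = 156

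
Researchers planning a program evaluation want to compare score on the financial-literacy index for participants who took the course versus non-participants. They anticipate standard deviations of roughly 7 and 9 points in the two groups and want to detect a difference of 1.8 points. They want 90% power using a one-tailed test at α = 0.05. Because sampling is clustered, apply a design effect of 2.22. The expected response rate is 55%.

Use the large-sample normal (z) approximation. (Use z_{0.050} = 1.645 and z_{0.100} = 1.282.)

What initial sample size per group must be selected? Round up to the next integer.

n = (z_α + z_β)² · (σ₁² + σ₂²) / δ²
  = (1.645 + 1.282)² · (7² + 9² = 130) / 1.8²
  = 8.5673 · 130 / 3.24
  = 343.75
Design effect: 2.22 × 343.75 = 763.13.
Adjust for 55% response: 763.13 / 0.55 = 1387.50.
Round up → n = 1388 per group.

n = 1388 per group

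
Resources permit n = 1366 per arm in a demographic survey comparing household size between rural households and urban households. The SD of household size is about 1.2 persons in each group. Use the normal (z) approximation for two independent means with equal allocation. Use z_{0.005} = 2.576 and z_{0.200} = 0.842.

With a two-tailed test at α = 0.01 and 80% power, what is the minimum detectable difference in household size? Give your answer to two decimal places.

Minimum detectable difference ≈ 0.16 persons

δ = (z_{α/2} + z_β) · √((σ₁²+σ₂²)/n)
  = (2.576 + 0.842) · √(2.88/1366)
  = 3.418 · √0.00211
  = 3.418 · 0.0459
  = 0.1569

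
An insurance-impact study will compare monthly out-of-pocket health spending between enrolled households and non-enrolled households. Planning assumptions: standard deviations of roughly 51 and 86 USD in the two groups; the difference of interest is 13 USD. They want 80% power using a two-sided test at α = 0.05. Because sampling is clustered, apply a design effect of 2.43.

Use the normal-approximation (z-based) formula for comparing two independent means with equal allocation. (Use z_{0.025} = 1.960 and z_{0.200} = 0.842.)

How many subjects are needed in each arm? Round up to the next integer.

n = (z_{α/2} + z_β)² · (σ₁² + σ₂²) / δ²
  = (1.960 + 0.842)² · (51² + 86² = 9997) / 13²
  = 7.8512 · 9997 / 169
  = 464.43
Design effect: 2.43 × 464.43 = 1128.56.
Round up → n = 1129 per group.

n = 1129 per group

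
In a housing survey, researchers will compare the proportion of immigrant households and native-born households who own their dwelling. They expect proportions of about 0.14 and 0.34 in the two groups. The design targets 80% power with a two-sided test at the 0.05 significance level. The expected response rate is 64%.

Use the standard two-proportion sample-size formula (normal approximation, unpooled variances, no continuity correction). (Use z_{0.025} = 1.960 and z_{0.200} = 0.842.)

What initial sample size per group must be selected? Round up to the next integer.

n = (z_{α/2} + z_β)² · [p₁(1−p₁) + p₂(1−p₂)] / (p₁ − p₂)²
  = (1.960 + 0.842)² · (0.14·0.86 + 0.34·0.66) / (-0.20)²
  = (2.802)² · (0.1204 + 0.2244) / 0.0400
  = 7.8512 · 0.3448 / 0.0400
  = 67.68
Adjust for 64% response: 67.68 / 0.64 = 105.75.
Round up → n = 106 per group.

n = 106 per group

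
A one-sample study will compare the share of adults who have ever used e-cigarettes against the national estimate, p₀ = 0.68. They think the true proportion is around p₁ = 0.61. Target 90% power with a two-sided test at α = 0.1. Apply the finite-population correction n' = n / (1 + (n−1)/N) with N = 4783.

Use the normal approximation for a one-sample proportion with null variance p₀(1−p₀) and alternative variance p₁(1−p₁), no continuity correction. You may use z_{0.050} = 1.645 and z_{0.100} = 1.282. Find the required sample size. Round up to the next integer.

n = [z_{α/2}·√(p₀q₀) + z_β·√(p₁q₁)]² / (p₁ − p₀)²
  = [1.645·√(0.68·0.32) + 1.282·√(0.61·0.39)]² / (-0.07)²
  = [1.645·0.4665 + 1.282·0.4877]² / 0.0049
  = [1.3926]² / 0.0049
  = 395.81
Finite-population correction (N = 4783): 395.81 / (1 + (395.81 − 1)/4783) = 365.63.
Round up → n = 366.

n = 366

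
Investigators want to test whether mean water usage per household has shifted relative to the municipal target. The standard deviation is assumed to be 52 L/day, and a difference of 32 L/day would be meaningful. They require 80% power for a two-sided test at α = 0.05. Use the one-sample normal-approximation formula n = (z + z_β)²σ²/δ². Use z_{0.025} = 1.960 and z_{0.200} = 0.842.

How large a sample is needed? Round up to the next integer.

n = (z_{α/2} + z_β)² · σ² / δ²
  = (1.960 + 0.842)² · 52² / 32²
  = 7.8512 · 2704 / 1024
  = 20.73
Round up → n = 21.

n = 21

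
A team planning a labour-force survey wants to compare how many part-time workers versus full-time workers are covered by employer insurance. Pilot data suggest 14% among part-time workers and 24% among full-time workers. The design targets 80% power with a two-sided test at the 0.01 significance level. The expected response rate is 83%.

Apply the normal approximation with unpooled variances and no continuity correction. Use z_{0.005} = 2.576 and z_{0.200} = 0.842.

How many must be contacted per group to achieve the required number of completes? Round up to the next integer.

n = (z_{α/2} + z_β)² · [p₁(1−p₁) + p₂(1−p₂)] / (p₁ − p₂)²
  = (2.576 + 0.842)² · (0.14·0.86 + 0.24·0.76) / (-0.10)²
  = (3.418)² · (0.1204 + 0.1824) / 0.0100
  = 11.6827 · 0.3028 / 0.0100
  = 353.75
Adjust for 83% response: 353.75 / 0.83 = 426.21.
Round up → n = 427 per group.

n = 427 per group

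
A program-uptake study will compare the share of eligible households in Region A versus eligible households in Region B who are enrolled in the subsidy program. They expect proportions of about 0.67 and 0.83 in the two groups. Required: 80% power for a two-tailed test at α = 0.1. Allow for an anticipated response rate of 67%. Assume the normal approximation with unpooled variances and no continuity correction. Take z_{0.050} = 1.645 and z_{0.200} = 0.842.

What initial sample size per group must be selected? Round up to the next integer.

n = 131 per group

n = (z_{α/2} + z_β)² · [p₁(1−p₁) + p₂(1−p₂)] / (p₁ − p₂)²
  = (1.645 + 0.842)² · (0.67·0.33 + 0.83·0.17) / (-0.16)²
  = (2.487)² · (0.2211 + 0.1411) / 0.0256
  = 6.1852 · 0.3622 / 0.0256
  = 87.51
Adjust for 67% response: 87.51 / 0.67 = 130.61.
Round up → n = 131 per group.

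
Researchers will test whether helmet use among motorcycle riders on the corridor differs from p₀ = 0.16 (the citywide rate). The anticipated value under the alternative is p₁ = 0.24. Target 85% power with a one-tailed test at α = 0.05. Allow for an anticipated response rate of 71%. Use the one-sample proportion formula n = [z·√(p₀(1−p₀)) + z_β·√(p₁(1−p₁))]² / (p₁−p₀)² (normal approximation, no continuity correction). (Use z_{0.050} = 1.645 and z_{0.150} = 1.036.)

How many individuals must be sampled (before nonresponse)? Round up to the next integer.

n = [z_α·√(p₀q₀) + z_β·√(p₁q₁)]² / (p₁ − p₀)²
  = [1.645·√(0.16·0.84) + 1.036·√(0.24·0.76)]² / (0.08)²
  = [1.645·0.3666 + 1.036·0.4271]² / 0.0064
  = [1.0455]² / 0.0064
  = 170.80
Adjust for 71% response: 170.80 / 0.71 = 240.56.
Round up → n = 241.

n = 241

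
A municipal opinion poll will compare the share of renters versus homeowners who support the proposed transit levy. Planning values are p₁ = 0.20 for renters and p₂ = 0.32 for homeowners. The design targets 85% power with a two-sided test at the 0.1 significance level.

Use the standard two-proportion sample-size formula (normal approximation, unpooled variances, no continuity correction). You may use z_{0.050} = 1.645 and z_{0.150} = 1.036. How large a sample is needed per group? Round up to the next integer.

n = 189 per group

n = (z_{α/2} + z_β)² · [p₁(1−p₁) + p₂(1−p₂)] / (p₁ − p₂)²
  = (1.645 + 1.036)² · (0.20·0.80 + 0.32·0.68) / (-0.12)²
  = (2.681)² · (0.1600 + 0.2176) / 0.0144
  = 7.1878 · 0.3776 / 0.0144
  = 188.48
Round up → n = 189 per group.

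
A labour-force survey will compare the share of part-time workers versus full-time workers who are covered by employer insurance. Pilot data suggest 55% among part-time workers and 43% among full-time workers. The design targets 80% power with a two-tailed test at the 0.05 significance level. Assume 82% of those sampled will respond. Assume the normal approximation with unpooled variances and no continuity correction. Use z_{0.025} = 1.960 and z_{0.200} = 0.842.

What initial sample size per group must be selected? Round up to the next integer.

n = 328 per group

n = (z_{α/2} + z_β)² · [p₁(1−p₁) + p₂(1−p₂)] / (p₁ − p₂)²
  = (1.960 + 0.842)² · (0.55·0.45 + 0.43·0.57) / (0.12)²
  = (2.802)² · (0.2475 + 0.2451) / 0.0144
  = 7.8512 · 0.4926 / 0.0144
  = 268.58
Adjust for 82% response: 268.58 / 0.82 = 327.53.
Round up → n = 328 per group.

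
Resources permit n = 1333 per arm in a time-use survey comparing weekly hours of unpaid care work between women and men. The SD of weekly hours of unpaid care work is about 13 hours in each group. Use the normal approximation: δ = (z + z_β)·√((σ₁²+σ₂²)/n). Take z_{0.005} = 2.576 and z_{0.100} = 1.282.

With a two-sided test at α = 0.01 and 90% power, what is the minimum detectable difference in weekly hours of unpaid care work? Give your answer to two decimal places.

Minimum detectable difference ≈ 1.94 hours

δ = (z_{α/2} + z_β) · √((σ₁²+σ₂²)/n)
  = (2.576 + 1.282) · √(338/1333)
  = 3.858 · √0.25356
  = 3.858 · 0.5036
  = 1.9427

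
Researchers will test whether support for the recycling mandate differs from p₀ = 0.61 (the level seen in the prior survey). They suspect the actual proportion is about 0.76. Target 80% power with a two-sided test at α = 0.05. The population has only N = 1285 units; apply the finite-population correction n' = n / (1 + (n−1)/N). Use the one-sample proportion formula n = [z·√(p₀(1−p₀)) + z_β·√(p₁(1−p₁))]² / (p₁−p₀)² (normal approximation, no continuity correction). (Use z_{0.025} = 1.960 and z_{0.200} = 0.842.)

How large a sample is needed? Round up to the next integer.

n = [z_{α/2}·√(p₀q₀) + z_β·√(p₁q₁)]² / (p₁ − p₀)²
  = [1.960·√(0.61·0.39) + 0.842·√(0.76·0.24)]² / (0.15)²
  = [1.960·0.4877 + 0.842·0.4271]² / 0.0225
  = [1.3156]² / 0.0225
  = 76.92
Finite-population correction (N = 1285): 76.92 / (1 + (76.92 − 1)/1285) = 72.63.
Round up → n = 73.

n = 73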